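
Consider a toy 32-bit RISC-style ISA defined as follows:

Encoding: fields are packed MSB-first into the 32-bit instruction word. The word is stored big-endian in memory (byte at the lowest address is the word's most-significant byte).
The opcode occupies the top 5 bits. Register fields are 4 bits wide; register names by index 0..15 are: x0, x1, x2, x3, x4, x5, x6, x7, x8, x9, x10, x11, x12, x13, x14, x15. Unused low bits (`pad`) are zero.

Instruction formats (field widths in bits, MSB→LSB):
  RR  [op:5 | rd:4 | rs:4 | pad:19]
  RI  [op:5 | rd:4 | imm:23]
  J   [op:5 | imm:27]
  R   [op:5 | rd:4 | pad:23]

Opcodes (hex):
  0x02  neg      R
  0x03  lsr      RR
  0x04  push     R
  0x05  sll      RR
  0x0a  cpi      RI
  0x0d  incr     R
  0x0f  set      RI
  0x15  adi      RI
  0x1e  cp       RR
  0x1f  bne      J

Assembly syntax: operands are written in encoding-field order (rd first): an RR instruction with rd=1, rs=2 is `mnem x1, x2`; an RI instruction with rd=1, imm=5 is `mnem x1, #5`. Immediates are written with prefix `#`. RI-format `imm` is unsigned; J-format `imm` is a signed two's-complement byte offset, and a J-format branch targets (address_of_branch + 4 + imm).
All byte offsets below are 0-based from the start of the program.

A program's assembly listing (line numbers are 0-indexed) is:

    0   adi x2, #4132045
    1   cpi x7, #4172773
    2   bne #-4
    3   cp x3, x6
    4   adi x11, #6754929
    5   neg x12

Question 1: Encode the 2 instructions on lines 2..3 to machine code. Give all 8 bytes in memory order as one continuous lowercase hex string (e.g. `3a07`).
2. bne fields op=0x1f:5|imm=-4:27 → word fffffffch → ff ff ff fc
3. cp fields op=0x1e:5|rd=3:4|rs=6:4|pad=0:19 → word f1b00000h → f1 b0 00 00

fffffffcf1b00000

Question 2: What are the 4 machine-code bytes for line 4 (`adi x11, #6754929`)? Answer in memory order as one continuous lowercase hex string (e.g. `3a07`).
4. adi fields op=0x15:5|rd=11:4|imm=6754929:23 → word ade71271h → ad e7 12 71

ade71271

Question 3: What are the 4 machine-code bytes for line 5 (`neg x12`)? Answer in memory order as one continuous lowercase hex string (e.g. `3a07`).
16000000

L5: neg op=0x2:5|rd=12:4|pad=0:23 ⇒ 0x16000000 ⇒ big 16 00 00 00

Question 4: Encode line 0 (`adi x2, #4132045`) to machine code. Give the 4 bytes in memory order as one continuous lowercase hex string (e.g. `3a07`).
0. adi fields op=0x15:5|rd=2:4|imm=4132045:23 → word a93f0ccdh → a9 3f 0c cd

a93f0ccd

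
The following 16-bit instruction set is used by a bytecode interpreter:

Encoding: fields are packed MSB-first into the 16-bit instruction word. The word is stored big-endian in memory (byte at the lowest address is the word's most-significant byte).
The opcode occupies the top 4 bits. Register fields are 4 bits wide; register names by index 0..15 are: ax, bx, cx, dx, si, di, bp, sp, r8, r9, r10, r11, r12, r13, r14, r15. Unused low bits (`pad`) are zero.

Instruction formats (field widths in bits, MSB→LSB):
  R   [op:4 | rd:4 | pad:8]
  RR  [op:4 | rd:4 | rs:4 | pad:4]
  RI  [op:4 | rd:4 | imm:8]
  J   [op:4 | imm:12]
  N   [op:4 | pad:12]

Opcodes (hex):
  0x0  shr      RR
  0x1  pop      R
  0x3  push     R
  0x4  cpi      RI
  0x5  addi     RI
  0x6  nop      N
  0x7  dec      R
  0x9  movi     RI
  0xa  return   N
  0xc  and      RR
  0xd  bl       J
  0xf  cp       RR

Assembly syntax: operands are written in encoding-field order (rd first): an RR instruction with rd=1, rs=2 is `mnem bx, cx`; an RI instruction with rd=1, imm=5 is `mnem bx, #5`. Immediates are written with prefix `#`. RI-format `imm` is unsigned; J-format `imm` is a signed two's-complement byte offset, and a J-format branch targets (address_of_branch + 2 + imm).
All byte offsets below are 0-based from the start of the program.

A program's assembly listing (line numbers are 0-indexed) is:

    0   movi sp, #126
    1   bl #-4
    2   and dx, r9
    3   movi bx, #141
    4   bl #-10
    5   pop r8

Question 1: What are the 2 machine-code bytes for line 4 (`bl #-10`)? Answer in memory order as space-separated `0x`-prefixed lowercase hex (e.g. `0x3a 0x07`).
line 4 (bl): pack op=0xd:4|imm=-10:12 = 0xdff6; big→ df f6

0xdf 0xf6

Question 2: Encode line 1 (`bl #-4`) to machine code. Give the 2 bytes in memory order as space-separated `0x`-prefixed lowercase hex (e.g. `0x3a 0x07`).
0xdf 0xfc

line 1 (bl): pack op=0xd:4|imm=-4:12 = 0xdffc; big→ df fc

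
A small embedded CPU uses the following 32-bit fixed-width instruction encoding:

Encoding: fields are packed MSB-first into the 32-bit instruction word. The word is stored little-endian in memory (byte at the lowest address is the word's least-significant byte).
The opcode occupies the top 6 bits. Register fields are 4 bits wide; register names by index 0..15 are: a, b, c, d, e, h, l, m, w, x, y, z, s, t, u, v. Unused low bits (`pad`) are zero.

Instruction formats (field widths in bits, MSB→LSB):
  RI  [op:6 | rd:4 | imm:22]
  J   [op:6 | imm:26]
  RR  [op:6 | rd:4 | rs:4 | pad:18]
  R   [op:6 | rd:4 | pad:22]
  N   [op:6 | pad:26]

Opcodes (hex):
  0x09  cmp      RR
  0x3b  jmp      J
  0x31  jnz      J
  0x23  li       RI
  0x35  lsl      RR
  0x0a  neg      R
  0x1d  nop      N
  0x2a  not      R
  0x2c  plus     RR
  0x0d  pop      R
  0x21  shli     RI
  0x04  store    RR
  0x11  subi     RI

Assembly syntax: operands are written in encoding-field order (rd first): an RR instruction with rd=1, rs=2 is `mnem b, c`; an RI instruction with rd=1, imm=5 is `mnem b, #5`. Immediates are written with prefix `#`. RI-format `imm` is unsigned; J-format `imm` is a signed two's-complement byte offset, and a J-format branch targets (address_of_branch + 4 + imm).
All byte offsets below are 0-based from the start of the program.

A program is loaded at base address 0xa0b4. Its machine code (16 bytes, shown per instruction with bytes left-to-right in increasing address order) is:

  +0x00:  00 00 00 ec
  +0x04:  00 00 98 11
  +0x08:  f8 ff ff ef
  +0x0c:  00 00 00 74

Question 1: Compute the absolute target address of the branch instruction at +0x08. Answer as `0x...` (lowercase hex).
+0x08: f8 ff ff ef ⇒ word 0xeffffff8 (little)
  opcode bits[31:26]=0x3b: jmp/J
  [25:0] imm=67108856 (s26→-8) = #-8
  target = base 0xa0b4 + off 0x08 + 4 + imm -8 = 0xa0b8

0xa0b8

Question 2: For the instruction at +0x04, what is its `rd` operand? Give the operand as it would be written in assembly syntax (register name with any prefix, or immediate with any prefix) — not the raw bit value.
off 0x04: read 00 00 98 11 as little → 0x11980000
  op=0x11980000>>26=0x4 ⇒ store (RR)
  rd@[25:22]=0x6 ⇒ l
  rs@[21:18]=0x6 ⇒ l

l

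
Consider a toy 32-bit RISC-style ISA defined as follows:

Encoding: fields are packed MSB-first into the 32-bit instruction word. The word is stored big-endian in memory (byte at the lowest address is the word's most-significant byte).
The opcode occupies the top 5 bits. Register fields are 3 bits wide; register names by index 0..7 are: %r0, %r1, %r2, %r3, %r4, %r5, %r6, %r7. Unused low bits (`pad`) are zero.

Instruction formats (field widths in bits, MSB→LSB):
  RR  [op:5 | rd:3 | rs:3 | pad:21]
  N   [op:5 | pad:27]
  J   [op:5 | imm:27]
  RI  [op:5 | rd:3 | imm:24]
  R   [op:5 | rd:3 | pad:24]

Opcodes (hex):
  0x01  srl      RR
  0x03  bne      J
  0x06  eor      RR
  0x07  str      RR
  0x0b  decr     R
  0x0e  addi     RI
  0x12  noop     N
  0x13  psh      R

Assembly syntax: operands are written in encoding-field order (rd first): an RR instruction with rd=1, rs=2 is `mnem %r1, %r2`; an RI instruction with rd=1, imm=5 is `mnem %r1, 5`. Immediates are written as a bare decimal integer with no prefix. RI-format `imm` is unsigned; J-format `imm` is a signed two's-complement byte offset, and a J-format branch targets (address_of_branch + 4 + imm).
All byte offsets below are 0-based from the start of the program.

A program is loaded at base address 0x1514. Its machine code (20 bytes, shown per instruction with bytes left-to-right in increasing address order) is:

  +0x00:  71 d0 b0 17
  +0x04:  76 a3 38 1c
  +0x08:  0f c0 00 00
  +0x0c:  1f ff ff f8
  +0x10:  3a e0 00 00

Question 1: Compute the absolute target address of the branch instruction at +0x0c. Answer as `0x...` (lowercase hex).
+0x0c: 1f ff ff f8 ⇒ word 0x1ffffff8 (big)
  top 5b → 0x3 → bne [J]
  imm@[26:0]=0x7fffff8 (s27→-8) ⇒ -8
  target = base 0x1514 + off 0x0c + 4 + imm -8 = 0x151c

0x151c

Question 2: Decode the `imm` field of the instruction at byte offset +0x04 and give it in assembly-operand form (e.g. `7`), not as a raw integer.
+0x04: 76 a3 38 1c ⇒ word 0x76a3381c (big)
  top 5b → 0xe → addi [RI]
  rd@[26:24]=0x6 ⇒ %r6
  imm@[23:0]=0xa3381c ⇒ 10696732

10696732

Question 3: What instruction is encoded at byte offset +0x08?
srl %r7, %r6

@+08  big-endian(0f c0 00 00) = 0x0fc00000
  opcode bits[31:27]=0x1: srl/RR
  rd: (w>>24)&0x7=0x7 → %r7
  rs: (w>>21)&0x7=0x6 → %r6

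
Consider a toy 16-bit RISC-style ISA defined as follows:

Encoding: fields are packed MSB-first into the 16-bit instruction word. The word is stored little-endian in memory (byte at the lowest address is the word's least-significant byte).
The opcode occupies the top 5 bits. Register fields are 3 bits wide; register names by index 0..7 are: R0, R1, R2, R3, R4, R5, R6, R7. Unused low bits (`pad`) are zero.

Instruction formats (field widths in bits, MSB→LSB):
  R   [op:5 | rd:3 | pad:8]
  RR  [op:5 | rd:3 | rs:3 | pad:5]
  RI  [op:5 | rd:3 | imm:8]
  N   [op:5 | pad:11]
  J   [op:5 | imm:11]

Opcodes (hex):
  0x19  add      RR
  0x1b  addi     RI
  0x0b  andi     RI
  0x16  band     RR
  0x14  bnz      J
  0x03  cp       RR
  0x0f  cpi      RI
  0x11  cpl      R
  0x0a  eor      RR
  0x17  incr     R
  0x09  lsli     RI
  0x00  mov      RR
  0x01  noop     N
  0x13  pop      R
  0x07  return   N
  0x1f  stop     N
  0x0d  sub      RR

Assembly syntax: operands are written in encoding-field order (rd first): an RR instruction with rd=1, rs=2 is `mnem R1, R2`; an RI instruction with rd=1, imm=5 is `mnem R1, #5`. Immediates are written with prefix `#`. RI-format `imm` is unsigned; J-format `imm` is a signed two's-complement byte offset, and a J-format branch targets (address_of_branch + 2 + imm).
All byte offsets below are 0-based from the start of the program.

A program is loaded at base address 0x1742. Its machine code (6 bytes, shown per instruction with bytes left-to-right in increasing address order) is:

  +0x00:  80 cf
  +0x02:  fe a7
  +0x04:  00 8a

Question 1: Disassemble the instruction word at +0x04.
off 0x04: read 00 8a as little → 0x8a00
  op=0x8a00>>11=0x11 ⇒ cpl (R)
  rd: (w>>8)&0x7=0x2 → R2

cpl R2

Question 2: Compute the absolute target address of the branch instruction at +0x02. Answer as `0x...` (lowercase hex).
0x1744

off 0x02: read fe a7 as little → 0xa7fe
  top 5b → 0x14 → bnz [J]
  [10:0] imm=2046 (s11→-2) = #-2
  target = base 0x1742 + off 0x02 + 2 + imm -2 = 0x1744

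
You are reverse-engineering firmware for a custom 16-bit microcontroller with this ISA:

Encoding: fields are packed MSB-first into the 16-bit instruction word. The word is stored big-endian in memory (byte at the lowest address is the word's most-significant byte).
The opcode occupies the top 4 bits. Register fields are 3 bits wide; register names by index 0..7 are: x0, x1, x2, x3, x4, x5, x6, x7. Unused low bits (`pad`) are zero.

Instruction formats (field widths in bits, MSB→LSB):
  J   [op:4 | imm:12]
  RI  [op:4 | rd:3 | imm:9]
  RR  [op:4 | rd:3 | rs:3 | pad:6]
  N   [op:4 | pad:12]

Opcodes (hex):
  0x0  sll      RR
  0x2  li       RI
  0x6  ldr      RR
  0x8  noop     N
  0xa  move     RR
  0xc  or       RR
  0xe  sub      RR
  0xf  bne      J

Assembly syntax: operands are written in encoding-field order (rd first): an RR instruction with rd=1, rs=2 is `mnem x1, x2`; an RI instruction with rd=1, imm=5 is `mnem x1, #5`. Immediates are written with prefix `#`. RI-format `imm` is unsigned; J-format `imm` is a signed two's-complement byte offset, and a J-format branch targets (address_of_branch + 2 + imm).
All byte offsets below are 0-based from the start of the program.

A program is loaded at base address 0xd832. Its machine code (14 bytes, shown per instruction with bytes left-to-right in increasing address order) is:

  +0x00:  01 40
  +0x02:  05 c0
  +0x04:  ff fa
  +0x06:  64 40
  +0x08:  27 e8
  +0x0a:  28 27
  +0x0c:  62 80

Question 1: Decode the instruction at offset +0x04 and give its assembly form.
@+04  big-endian(ff fa) = 0xfffa
  opcode bits[15:12]=0xf: bne/J
  imm@[11:0]=0xffa (s12→-6) ⇒ #-6

bne #-6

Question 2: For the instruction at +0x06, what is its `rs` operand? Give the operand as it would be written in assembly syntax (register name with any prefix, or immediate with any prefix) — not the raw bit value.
@+06  big-endian(64 40) = 0x6440
  op=0x6440>>12=0x6 ⇒ ldr (RR)
  rd: (w>>9)&0x7=0x2 → x2
  rs: (w>>6)&0x7=0x1 → x1

x1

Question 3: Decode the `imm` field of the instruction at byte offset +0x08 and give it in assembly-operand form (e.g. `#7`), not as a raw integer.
off 0x08: read 27 e8 as big → 0x27e8
  op=0x27e8>>12=0x2 ⇒ li (RI)
  rd@[11:9]=0x3 ⇒ x3
  imm@[8:0]=0x1e8 ⇒ #488

#488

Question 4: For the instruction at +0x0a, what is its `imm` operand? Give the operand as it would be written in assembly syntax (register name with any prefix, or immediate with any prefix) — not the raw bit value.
[0a] 28 27 → 0x2827
  top 4b → 0x2 → li [RI]
  [11:9] rd=4 = x4
  [8:0] imm=39 = #39

#39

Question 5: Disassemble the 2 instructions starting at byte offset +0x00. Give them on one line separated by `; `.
@+00  big-endian(01 40) = 0x0140
  op=0x0140>>12=0x0 ⇒ sll (RR)
  rd@[11:9]=0x0 ⇒ x0
  rs@[8:6]=0x5 ⇒ x5
@+02  big-endian(05 c0) = 0x05c0
  op=0x05c0>>12=0x0 ⇒ sll (RR)
  rd@[11:9]=0x2 ⇒ x2
  rs@[8:6]=0x7 ⇒ x7

sll x0, x5; sll x2, x7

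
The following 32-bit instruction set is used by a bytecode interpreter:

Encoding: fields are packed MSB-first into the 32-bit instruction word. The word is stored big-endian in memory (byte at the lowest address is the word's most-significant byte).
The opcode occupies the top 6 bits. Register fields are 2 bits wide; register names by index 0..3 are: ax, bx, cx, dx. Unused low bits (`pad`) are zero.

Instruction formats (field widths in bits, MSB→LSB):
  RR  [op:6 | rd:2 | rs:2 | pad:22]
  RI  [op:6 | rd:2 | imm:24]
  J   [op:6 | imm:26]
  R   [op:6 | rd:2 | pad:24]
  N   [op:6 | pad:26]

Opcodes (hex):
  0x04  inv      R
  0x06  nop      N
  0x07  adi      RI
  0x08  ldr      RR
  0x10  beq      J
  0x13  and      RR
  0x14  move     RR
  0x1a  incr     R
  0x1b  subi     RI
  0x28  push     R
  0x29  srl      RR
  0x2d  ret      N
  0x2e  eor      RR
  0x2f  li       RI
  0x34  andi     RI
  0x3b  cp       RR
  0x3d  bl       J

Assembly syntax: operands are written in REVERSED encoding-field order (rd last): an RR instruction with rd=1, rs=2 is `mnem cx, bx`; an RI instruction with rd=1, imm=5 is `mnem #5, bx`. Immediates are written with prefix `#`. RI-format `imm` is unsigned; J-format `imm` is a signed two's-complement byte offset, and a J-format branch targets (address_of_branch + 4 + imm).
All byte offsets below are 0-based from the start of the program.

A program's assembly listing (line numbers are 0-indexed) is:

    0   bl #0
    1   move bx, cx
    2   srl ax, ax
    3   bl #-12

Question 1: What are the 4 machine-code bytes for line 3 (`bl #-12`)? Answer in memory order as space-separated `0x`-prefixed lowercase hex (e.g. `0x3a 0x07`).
L3: bl op=0x3d:6|imm=-12:26 ⇒ 0xf7fffff4 ⇒ big f7 ff ff f4

0xf7 0xff 0xff 0xf4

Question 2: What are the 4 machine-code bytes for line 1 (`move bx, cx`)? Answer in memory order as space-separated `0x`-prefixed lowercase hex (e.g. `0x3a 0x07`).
0x52 0x40 0x00 0x00

1. move fields op=0x14:6|rd=2:2|rs=1:2|pad=0:22 → word 52400000h → 52 40 00 00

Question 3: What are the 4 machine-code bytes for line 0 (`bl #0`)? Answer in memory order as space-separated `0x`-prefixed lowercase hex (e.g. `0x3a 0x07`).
0. bl fields op=0x3d:6|imm=0:26 → word f4000000h → f4 00 00 00

0xf4 0x00 0x00 0x00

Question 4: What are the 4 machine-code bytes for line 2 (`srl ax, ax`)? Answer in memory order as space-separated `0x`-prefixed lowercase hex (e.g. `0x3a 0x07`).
L2: srl op=0x29:6|rd=0:2|rs=0:2|pad=0:22 ⇒ 0xa4000000 ⇒ big a4 00 00 00

0xa4 0x00 0x00 0x00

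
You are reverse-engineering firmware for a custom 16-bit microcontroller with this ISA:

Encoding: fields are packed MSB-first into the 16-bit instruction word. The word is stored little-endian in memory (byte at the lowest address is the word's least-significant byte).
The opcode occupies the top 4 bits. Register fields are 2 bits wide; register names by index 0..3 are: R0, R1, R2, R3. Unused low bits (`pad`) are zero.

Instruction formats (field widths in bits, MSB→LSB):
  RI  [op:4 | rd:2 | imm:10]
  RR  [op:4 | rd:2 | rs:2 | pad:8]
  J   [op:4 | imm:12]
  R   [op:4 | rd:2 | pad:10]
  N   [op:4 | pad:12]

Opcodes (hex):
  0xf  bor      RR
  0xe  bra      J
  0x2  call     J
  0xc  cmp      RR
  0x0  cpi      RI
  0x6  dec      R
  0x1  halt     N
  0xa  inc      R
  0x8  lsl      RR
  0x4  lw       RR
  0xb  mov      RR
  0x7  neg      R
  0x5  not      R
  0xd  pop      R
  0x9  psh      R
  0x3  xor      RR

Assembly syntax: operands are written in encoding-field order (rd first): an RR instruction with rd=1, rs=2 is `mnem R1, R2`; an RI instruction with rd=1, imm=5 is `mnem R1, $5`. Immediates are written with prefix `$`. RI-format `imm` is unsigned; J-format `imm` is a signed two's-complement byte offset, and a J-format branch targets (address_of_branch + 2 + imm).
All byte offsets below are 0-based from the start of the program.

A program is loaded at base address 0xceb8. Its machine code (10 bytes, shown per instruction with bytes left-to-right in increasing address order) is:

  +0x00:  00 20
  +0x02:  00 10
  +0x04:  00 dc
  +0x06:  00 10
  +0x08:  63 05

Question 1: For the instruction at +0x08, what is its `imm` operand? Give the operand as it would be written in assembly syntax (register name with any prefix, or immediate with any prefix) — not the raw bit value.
@+08  little-endian(63 05) = 0x0563
  op=0x0563>>12=0x0 ⇒ cpi (RI)
  rd: (w>>10)&0x3=0x1 → R1
  imm: (w>>0)&0x3ff=0x163 → $355

$355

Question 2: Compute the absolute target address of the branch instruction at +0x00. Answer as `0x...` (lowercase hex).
0xceba

+0x00: 00 20 ⇒ word 0x2000 (little)
  top 4b → 0x2 → call [J]
  imm: (w>>0)&0xfff=0x0 → $0
  target = base 0xceb8 + off 0x00 + 2 + imm 0 = 0xceba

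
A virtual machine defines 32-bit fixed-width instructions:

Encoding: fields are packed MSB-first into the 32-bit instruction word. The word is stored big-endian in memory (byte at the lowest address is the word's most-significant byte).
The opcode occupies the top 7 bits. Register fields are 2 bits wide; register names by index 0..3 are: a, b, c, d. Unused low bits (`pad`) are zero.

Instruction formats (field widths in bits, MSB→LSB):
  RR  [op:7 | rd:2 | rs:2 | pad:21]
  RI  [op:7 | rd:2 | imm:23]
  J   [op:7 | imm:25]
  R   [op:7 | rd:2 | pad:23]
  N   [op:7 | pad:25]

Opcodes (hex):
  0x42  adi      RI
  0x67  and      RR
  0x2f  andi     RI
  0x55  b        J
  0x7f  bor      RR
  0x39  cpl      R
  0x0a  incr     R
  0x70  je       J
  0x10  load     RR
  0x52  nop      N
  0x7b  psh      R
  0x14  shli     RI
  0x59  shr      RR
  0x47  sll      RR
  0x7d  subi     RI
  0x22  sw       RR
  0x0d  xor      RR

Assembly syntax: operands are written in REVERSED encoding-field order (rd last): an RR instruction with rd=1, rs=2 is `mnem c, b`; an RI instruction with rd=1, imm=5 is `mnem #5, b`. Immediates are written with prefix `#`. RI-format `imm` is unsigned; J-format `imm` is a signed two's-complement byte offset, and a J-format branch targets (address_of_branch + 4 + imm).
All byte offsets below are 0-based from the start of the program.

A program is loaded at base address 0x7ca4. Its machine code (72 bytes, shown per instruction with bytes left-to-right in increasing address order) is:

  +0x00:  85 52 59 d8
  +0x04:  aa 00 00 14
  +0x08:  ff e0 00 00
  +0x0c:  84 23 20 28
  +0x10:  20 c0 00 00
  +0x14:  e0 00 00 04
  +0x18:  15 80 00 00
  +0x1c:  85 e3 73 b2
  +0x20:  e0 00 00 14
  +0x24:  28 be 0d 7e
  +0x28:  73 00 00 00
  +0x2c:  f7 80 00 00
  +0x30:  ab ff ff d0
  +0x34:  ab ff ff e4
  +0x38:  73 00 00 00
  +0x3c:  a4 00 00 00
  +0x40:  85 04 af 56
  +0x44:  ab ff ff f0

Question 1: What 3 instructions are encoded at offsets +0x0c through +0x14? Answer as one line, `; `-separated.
[0c] 84 23 20 28 → 0x84232028
  opcode bits[31:25]=0x42: adi/RI
  rd: (w>>23)&0x3=0x0 → a
  imm: (w>>0)&0x7fffff=0x232028 → #2301992
[10] 20 c0 00 00 → 0x20c00000
  opcode bits[31:25]=0x10: load/RR
  rd: (w>>23)&0x3=0x1 → b
  rs: (w>>21)&0x3=0x2 → c
[14] e0 00 00 04 → 0xe0000004
  opcode bits[31:25]=0x70: je/J
  imm: (w>>0)&0x1ffffff=0x4 → #4

adi #2301992, a; load c, b; je #4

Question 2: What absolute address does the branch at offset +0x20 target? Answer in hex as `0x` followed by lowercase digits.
@+20  big-endian(e0 00 00 14) = 0xe0000014
  opcode bits[31:25]=0x70: je/J
  [24:0] imm=20 = #20
  target = base 0x7ca4 + off 0x20 + 4 + imm 20 = 0x7cdc

0x7cdc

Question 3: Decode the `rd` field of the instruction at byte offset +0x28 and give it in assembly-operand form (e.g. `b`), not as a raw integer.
[28] 73 00 00 00 → 0x73000000
  op=0x73000000>>25=0x39 ⇒ cpl (R)
  rd: (w>>23)&0x3=0x2 → c

c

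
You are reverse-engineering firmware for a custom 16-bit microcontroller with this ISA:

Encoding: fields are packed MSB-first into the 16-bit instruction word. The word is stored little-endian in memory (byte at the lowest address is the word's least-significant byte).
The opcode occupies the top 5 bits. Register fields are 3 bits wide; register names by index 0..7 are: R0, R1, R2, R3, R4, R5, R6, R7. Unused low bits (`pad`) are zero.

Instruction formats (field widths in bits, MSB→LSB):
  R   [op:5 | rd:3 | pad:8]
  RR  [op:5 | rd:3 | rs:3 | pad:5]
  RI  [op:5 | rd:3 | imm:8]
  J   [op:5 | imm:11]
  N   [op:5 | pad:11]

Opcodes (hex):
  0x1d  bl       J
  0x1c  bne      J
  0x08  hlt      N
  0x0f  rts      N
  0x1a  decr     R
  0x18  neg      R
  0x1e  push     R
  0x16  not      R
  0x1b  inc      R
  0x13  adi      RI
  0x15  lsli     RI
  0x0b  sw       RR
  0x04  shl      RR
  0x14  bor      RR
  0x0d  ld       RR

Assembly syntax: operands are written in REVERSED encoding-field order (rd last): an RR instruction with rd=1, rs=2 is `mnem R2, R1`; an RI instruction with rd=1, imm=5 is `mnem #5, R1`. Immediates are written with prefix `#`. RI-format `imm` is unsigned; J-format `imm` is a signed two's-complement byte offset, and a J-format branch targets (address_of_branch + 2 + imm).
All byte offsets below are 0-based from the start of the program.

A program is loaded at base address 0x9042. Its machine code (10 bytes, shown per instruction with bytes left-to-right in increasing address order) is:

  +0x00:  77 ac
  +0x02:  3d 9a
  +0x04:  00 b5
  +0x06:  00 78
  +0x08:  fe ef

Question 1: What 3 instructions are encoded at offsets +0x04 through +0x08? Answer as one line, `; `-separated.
not R5; rts; bl #-2

[04] 00 b5 → 0xb500
  top 5b → 0x16 → not [R]
  rd: (w>>8)&0x7=0x5 → R5
[06] 00 78 → 0x7800
  top 5b → 0xf → rts [N]
[08] fe ef → 0xeffe
  top 5b → 0x1d → bl [J]
  imm: (w>>0)&0x7ff=0x7fe (s11→-2) → #-2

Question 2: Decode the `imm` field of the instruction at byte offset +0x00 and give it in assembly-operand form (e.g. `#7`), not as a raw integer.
#119

[00] 77 ac → 0xac77
  op=0xac77>>11=0x15 ⇒ lsli (RI)
  rd: (w>>8)&0x7=0x4 → R4
  imm: (w>>0)&0xff=0x77 → #119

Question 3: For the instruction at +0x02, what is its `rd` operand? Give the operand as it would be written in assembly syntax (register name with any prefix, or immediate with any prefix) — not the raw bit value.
R2

@+02  little-endian(3d 9a) = 0x9a3d
  op=0x9a3d>>11=0x13 ⇒ adi (RI)
  [10:8] rd=2 = R2
  [7:0] imm=61 = #61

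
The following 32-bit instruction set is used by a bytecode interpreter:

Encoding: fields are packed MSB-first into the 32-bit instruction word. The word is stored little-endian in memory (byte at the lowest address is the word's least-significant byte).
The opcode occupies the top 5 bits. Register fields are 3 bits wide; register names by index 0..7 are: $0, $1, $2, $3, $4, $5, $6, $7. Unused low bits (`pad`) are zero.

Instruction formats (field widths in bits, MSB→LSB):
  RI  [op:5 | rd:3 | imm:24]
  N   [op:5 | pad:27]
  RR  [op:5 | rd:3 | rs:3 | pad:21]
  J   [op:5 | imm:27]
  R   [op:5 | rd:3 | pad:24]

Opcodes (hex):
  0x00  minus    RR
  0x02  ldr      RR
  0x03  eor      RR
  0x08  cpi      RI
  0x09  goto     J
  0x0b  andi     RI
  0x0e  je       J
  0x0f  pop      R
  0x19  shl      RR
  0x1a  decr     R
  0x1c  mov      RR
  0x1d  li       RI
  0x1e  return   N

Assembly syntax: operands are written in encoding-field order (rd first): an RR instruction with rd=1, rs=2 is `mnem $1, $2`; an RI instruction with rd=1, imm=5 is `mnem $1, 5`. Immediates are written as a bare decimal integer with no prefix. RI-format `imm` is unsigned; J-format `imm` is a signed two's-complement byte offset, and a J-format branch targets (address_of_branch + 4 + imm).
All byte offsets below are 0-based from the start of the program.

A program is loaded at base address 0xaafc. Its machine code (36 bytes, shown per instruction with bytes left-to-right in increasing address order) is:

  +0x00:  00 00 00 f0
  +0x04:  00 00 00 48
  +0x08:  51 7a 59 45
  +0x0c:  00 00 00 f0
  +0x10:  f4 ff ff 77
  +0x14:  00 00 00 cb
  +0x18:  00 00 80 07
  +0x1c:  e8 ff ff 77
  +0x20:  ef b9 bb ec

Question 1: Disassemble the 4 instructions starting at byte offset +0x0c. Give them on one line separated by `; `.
return; je -12; shl $3, $0; minus $7, $4

+0x0c: 00 00 00 f0 ⇒ word 0xf0000000 (little)
  op=0xf0000000>>27=0x1e ⇒ return (N)
+0x10: f4 ff ff 77 ⇒ word 0x77fffff4 (little)
  op=0x77fffff4>>27=0xe ⇒ je (J)
  imm@[26:0]=0x7fffff4 (s27→-12) ⇒ -12
+0x14: 00 00 00 cb ⇒ word 0xcb000000 (little)
  op=0xcb000000>>27=0x19 ⇒ shl (RR)
  rd@[26:24]=0x3 ⇒ $3
  rs@[23:21]=0x0 ⇒ $0
+0x18: 00 00 80 07 ⇒ word 0x07800000 (little)
  op=0x07800000>>27=0x0 ⇒ minus (RR)
  rd@[26:24]=0x7 ⇒ $7
  rs@[23:21]=0x4 ⇒ $4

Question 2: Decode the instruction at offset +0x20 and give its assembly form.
li $4, 12302831

off 0x20: read ef b9 bb ec as little → 0xecbbb9ef
  opcode bits[31:27]=0x1d: li/RI
  [26:24] rd=4 = $4
  [23:0] imm=12302831 = 12302831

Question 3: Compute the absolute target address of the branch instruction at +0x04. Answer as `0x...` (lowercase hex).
0xab04

off 0x04: read 00 00 00 48 as little → 0x48000000
  op=0x48000000>>27=0x9 ⇒ goto (J)
  [26:0] imm=0 = 0
  target = base 0xaafc + off 0x04 + 4 + imm 0 = 0xab04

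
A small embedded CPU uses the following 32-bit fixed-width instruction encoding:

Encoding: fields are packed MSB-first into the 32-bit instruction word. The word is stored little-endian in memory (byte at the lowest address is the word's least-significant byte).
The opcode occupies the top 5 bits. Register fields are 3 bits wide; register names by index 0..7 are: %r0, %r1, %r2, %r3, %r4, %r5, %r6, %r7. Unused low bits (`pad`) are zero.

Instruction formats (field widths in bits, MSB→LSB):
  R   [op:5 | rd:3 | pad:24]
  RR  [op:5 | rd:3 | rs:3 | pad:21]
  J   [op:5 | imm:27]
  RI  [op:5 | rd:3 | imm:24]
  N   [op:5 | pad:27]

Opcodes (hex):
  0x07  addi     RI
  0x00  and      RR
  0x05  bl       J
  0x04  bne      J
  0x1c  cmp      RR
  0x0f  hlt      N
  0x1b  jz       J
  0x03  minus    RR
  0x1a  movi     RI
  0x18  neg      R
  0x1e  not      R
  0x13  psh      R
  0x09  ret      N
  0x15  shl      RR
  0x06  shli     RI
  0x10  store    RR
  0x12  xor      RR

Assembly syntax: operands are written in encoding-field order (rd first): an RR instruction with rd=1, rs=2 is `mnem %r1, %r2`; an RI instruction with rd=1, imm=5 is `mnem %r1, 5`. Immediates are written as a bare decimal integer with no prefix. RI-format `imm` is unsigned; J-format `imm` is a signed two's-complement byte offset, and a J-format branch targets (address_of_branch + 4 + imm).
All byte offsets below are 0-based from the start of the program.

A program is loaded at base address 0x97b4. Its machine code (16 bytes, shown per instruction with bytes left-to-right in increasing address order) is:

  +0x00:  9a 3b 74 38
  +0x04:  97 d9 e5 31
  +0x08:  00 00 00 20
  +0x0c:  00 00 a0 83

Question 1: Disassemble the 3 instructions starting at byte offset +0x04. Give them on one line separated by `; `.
off 0x04: read 97 d9 e5 31 as little → 0x31e5d997
  opcode bits[31:27]=0x6: shli/RI
  rd: (w>>24)&0x7=0x1 → %r1
  imm: (w>>0)&0xffffff=0xe5d997 → 15063447
off 0x08: read 00 00 00 20 as little → 0x20000000
  opcode bits[31:27]=0x4: bne/J
  imm: (w>>0)&0x7ffffff=0x0 → 0
off 0x0c: read 00 00 a0 83 as little → 0x83a00000
  opcode bits[31:27]=0x10: store/RR
  rd: (w>>24)&0x7=0x3 → %r3
  rs: (w>>21)&0x7=0x5 → %r5

shli %r1, 15063447; bne 0; store %r3, %r5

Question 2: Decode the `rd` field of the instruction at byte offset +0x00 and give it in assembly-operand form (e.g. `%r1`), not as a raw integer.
%r0

[00] 9a 3b 74 38 → 0x38743b9a
  top 5b → 0x7 → addi [RI]
  rd@[26:24]=0x0 ⇒ %r0
  imm@[23:0]=0x743b9a ⇒ 7617434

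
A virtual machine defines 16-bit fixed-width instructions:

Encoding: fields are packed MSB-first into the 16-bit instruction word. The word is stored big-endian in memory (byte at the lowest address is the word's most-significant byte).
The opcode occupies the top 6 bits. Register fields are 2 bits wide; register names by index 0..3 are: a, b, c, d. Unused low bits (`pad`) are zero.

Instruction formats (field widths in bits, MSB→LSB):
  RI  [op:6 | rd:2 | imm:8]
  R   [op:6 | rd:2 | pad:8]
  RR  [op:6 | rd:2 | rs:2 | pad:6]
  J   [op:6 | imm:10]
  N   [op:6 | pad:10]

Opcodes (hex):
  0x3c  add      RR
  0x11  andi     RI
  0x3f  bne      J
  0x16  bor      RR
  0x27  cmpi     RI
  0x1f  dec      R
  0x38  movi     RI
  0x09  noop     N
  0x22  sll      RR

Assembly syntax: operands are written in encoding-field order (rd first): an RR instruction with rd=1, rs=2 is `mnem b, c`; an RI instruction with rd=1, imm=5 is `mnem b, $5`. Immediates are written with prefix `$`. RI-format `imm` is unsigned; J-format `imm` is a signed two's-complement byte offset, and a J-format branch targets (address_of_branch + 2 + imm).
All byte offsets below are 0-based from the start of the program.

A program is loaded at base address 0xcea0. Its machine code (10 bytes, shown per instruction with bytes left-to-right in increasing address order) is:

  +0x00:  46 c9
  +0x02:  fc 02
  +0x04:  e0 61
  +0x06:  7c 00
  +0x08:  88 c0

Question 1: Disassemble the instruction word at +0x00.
[00] 46 c9 → 0x46c9
  op=0x46c9>>10=0x11 ⇒ andi (RI)
  rd: (w>>8)&0x3=0x2 → c
  imm: (w>>0)&0xff=0xc9 → $201

andi c, $201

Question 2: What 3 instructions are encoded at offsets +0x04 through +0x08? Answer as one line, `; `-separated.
+0x04: e0 61 ⇒ word 0xe061 (big)
  opcode bits[15:10]=0x38: movi/RI
  rd@[9:8]=0x0 ⇒ a
  imm@[7:0]=0x61 ⇒ $97
+0x06: 7c 00 ⇒ word 0x7c00 (big)
  opcode bits[15:10]=0x1f: dec/R
  rd@[9:8]=0x0 ⇒ a
+0x08: 88 c0 ⇒ word 0x88c0 (big)
  opcode bits[15:10]=0x22: sll/RR
  rd@[9:8]=0x0 ⇒ a
  rs@[7:6]=0x3 ⇒ d

movi a, $97; dec a; sll a, d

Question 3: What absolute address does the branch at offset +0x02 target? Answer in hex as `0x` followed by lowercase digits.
+0x02: fc 02 ⇒ word 0xfc02 (big)
  op=0xfc02>>10=0x3f ⇒ bne (J)
  imm: (w>>0)&0x3ff=0x2 → $2
  target = base 0xcea0 + off 0x02 + 2 + imm 2 = 0xcea6

0xcea6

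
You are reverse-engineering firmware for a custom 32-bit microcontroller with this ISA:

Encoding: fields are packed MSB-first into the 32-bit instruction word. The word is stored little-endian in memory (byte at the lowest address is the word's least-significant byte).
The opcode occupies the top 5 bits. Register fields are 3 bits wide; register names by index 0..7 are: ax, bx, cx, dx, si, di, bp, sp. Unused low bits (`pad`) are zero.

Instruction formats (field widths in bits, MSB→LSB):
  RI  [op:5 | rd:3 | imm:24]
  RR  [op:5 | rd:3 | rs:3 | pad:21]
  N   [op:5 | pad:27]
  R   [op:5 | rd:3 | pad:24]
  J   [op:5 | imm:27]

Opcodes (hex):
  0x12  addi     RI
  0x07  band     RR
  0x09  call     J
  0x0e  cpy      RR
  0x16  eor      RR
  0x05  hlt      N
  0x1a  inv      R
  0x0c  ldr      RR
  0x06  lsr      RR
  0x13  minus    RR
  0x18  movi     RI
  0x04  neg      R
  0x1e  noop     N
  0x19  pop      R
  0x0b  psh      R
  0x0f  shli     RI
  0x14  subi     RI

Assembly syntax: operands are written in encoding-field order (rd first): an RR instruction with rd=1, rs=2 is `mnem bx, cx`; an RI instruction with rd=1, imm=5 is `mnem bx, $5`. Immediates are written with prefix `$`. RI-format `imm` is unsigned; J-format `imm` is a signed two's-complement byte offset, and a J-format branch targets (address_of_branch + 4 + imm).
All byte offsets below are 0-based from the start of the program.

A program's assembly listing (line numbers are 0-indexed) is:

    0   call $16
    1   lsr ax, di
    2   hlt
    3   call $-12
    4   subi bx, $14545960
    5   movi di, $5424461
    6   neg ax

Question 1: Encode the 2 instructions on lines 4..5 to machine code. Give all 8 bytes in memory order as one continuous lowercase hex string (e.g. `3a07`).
4. subi fields op=0x14:5|rd=1:3|imm=14545960:24 → word a1ddf428h → 28 f4 dd a1
5. movi fields op=0x18:5|rd=5:3|imm=5424461:24 → word c552c54dh → 4d c5 52 c5

28f4dda14dc552c5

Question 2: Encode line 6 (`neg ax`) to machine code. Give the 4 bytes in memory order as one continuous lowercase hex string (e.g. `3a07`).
00000020

L6: neg op=0x4:5|rd=0:3|pad=0:24 ⇒ 0x20000000 ⇒ little 00 00 00 20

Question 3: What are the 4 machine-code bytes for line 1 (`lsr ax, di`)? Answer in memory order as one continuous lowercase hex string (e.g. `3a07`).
0000a030

L1: lsr op=0x6:5|rd=0:3|rs=5:3|pad=0:21 ⇒ 0x30a00000 ⇒ little 00 00 a0 30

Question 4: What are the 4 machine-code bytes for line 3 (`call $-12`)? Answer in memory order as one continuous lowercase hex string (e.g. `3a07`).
f4ffff4f

3. call fields op=0x9:5|imm=-12:27 → word 4ffffff4h → f4 ff ff 4f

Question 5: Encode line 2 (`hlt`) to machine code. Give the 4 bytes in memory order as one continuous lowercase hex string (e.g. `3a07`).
00000028

L2: hlt op=0x5:5|pad=0:27 ⇒ 0x28000000 ⇒ little 00 00 00 28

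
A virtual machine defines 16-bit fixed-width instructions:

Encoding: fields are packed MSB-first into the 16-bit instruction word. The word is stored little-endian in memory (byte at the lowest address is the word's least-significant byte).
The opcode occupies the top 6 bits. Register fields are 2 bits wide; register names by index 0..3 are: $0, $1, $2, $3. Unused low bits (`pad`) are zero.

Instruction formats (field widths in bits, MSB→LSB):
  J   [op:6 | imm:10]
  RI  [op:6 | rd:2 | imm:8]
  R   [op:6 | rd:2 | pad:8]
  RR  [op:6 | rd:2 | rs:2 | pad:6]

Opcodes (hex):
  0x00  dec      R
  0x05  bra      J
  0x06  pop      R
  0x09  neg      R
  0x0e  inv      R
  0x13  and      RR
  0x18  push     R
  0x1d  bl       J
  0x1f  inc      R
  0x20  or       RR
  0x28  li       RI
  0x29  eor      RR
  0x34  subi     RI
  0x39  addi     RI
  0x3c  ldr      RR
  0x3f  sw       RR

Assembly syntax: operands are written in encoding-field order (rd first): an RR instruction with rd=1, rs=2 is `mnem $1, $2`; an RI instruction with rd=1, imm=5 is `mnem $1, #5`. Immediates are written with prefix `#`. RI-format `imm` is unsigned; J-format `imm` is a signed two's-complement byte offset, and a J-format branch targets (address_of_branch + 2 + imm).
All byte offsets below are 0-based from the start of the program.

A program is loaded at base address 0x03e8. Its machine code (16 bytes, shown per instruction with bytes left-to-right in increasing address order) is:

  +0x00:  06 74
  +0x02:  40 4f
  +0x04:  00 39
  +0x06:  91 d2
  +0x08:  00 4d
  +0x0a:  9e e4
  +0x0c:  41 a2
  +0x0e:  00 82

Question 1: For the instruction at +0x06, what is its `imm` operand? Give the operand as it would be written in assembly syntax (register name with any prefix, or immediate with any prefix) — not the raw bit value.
#145

@+06  little-endian(91 d2) = 0xd291
  opcode bits[15:10]=0x34: subi/RI
  [9:8] rd=2 = $2
  [7:0] imm=145 = #145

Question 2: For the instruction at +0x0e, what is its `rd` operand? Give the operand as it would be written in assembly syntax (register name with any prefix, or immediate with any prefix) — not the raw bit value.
[0e] 00 82 → 0x8200
  op=0x8200>>10=0x20 ⇒ or (RR)
  rd@[9:8]=0x2 ⇒ $2
  rs@[7:6]=0x0 ⇒ $0

$2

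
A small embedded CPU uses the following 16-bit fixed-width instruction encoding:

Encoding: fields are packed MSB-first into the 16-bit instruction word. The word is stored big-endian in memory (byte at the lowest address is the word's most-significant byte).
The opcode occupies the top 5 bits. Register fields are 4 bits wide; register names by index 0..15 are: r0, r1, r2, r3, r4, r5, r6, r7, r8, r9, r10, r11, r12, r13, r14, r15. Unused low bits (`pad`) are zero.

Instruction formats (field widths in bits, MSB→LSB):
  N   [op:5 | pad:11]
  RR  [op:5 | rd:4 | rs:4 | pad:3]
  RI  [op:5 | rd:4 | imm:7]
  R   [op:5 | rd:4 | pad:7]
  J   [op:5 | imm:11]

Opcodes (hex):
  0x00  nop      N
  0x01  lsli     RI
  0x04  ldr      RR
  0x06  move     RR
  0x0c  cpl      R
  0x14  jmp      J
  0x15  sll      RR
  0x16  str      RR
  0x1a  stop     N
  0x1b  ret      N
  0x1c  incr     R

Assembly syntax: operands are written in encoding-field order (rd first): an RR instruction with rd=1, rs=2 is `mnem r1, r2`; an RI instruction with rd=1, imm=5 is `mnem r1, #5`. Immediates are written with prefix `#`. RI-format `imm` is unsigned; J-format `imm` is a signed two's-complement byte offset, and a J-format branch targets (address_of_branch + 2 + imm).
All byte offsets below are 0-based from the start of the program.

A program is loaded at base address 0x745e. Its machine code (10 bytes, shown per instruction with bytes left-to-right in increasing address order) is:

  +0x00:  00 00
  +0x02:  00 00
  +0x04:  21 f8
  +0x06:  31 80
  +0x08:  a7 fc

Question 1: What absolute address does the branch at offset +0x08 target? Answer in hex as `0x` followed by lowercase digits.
[08] a7 fc → 0xa7fc
  opcode bits[15:11]=0x14: jmp/J
  [10:0] imm=2044 (s11→-4) = #-4
  target = base 0x745e + off 0x08 + 2 + imm -4 = 0x7464

0x7464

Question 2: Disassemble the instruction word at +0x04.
ldr r3, r15

+0x04: 21 f8 ⇒ word 0x21f8 (big)
  top 5b → 0x4 → ldr [RR]
  rd@[10:7]=0x3 ⇒ r3
  rs@[6:3]=0xf ⇒ r15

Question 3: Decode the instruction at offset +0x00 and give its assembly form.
@+00  big-endian(00 00) = 0x0000
  opcode bits[15:11]=0x0: nop/N

nop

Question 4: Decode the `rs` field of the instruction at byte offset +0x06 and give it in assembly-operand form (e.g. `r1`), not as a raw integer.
+0x06: 31 80 ⇒ word 0x3180 (big)
  top 5b → 0x6 → move [RR]
  [10:7] rd=3 = r3
  [6:3] rs=0 = r0

r0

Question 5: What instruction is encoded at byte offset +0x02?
+0x02: 00 00 ⇒ word 0x0000 (big)
  top 5b → 0x0 → nop [N]

nop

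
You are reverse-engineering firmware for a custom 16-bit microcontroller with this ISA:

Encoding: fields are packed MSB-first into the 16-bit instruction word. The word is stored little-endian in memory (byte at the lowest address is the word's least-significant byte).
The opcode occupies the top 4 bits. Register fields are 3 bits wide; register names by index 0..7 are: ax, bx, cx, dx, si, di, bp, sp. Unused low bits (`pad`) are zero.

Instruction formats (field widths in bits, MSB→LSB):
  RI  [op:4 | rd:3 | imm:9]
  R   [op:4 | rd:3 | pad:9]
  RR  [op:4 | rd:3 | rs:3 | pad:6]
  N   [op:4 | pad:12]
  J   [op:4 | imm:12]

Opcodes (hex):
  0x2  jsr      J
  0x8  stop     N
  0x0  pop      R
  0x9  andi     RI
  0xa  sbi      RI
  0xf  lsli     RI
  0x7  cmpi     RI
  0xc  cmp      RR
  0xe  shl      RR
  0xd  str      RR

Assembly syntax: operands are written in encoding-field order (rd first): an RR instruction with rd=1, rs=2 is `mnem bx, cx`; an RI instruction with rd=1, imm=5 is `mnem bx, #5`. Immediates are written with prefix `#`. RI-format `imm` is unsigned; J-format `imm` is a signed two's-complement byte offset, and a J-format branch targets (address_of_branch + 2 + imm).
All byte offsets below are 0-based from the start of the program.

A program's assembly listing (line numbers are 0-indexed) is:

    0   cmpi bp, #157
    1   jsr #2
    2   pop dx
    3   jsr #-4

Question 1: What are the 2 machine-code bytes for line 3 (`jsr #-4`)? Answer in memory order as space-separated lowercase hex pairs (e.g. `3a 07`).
L3: jsr op=0x2:4|imm=-4:12 ⇒ 0x2ffc ⇒ little fc 2f

fc 2f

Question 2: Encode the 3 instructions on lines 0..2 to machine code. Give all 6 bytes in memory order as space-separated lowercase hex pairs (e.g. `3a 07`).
L0: cmpi op=0x7:4|rd=6:3|imm=157:9 ⇒ 0x7c9d ⇒ little 9d 7c
L1: jsr op=0x2:4|imm=2:12 ⇒ 0x2002 ⇒ little 02 20
L2: pop op=0x0:4|rd=3:3|pad=0:9 ⇒ 0x0600 ⇒ little 00 06

9d 7c 02 20 00 06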